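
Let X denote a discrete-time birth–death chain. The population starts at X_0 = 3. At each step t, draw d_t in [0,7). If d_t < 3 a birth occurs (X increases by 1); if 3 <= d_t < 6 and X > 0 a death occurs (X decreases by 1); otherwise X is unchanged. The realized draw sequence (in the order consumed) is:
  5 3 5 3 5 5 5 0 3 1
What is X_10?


t=0: X=3, d=5 → death, X_1=2
t=1: X=2, d=3 → death, X_2=1
t=2: X=1, d=5 → death, X_3=0
t=3: X=0, d=3 → hold, X_4=0
t=4: X=0, d=5 → hold, X_5=0
t=5: X=0, d=5 → hold, X_6=0
t=6: X=0, d=5 → hold, X_7=0
t=7: X=0, d=0 → birth, X_8=1
t=8: X=1, d=3 → death, X_9=0
t=9: X=0, d=1 → birth, X_10=1

1


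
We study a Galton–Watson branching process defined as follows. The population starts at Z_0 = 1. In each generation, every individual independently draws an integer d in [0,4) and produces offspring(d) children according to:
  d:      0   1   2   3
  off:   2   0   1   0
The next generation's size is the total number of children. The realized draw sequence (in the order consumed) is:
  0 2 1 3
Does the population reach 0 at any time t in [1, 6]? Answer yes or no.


gen 0: Z_0=1, draws=[0], offspring=[2], Z_1=2
gen 1: Z_1=2, draws=[2, 1], offspring=[1, 0], Z_2=1
gen 2: Z_2=1, draws=[3], offspring=[0], Z_3=0
gen 3: Z_3=0, draws=[], offspring=[], Z_4=0
gen 4: Z_4=0, draws=[], offspring=[], Z_5=0
gen 5: Z_5=0, draws=[], offspring=[], Z_6=0

yes


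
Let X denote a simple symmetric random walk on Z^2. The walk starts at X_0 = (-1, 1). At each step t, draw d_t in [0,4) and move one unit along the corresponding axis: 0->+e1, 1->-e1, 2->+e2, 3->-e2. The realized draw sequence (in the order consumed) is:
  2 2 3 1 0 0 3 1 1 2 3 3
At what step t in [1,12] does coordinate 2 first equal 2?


1

t=0: X=(-1, 1), d=2 → +e2, X_1=(-1, 2)
t=1: X=(-1, 2), d=2 → +e2, X_2=(-1, 3)
t=2: X=(-1, 3), d=3 → -e2, X_3=(-1, 2)
t=3: X=(-1, 2), d=1 → -e1, X_4=(-2, 2)
t=4: X=(-2, 2), d=0 → +e1, X_5=(-1, 2)
t=5: X=(-1, 2), d=0 → +e1, X_6=(0, 2)
t=6: X=(0, 2), d=3 → -e2, X_7=(0, 1)
t=7: X=(0, 1), d=1 → -e1, X_8=(-1, 1)
t=8: X=(-1, 1), d=1 → -e1, X_9=(-2, 1)
t=9: X=(-2, 1), d=2 → +e2, X_10=(-2, 2)
t=10: X=(-2, 2), d=3 → -e2, X_11=(-2, 1)
t=11: X=(-2, 1), d=3 → -e2, X_12=(-2, 0)


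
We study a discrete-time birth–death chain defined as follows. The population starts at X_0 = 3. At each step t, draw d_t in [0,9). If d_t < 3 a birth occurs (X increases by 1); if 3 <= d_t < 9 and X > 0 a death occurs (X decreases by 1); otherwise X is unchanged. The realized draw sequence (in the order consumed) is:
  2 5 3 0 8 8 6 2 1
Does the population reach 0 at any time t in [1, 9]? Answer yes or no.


yes

t=0: X=3, d=2 → birth, X_1=4
t=1: X=4, d=5 → death, X_2=3
t=2: X=3, d=3 → death, X_3=2
t=3: X=2, d=0 → birth, X_4=3
t=4: X=3, d=8 → death, X_5=2
t=5: X=2, d=8 → death, X_6=1
t=6: X=1, d=6 → death, X_7=0
t=7: X=0, d=2 → birth, X_8=1
t=8: X=1, d=1 → birth, X_9=2


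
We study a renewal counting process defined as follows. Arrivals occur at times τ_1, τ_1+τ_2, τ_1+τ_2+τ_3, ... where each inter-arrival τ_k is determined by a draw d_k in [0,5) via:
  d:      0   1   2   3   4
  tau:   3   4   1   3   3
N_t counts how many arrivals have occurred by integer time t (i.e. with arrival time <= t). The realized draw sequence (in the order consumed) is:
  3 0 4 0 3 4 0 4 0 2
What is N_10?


draw d_1=3: τ_1=3, arrival time A_1=3
draw d_2=0: τ_2=3, arrival time A_2=6
draw d_3=4: τ_3=3, arrival time A_3=9
draw d_4=0: τ_4=3, arrival time A_4=12
draw d_5=3: τ_5=3, arrival time A_5=15
draw d_6=4: τ_6=3, arrival time A_6=18
draw d_7=0: τ_7=3, arrival time A_7=21
draw d_8=4: τ_8=3, arrival time A_8=24
draw d_9=0: τ_9=3, arrival time A_9=27
draw d_10=2: τ_10=1, arrival time A_10=28
N_t over t=0..10: 0:0 1:0 2:0 3:1 4:1 5:1 6:2 7:2 8:2 9:3 10:3

3


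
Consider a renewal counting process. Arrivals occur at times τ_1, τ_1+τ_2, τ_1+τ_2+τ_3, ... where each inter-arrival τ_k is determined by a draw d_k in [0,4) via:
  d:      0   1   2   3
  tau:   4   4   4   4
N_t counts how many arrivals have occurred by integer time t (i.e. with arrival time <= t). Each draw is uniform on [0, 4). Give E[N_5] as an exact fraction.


1

Inter-arrival values over d=0..3: [4, 4, 4, 4]
Each d has probability 1/4, so the pmf of τ is: f(4) = 1
Renewal equation for m(n) = E[N_n]: condition on τ_1 = k (if k <= n, one arrival plus a fresh copy on the remaining n−k steps): m(n) = F(n) + Σ_{k<=n} f(k)·m(n−k), where F(n) = P(τ <= n) and m(0) = 0
m(1) = F(1) = 0
m(2) = F(2) = 0
m(3) = F(3) = 0
m(4) = F(4) = 1
m(5) = F(5) = 1
E[N_5] = m(5) = 1


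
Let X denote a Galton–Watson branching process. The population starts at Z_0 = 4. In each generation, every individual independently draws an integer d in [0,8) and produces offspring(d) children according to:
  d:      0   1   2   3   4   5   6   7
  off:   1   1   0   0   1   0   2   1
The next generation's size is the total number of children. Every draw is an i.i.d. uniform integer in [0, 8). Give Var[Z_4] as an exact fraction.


33075/16384

Outcome values over d=0..7: [1, 1, 0, 0, 1, 0, 2, 1]
Σy = 6, Σy² = 8, M = 8
μ = 6/8 = 3/4,  σ² = 8/8 − (3/4)² = 7/16
V_0 = 0, E_0 = 4
V_1 = 7/16·E_0 + (3/4)²·V_0 = 7/4;  E_1 = 3
V_2 = 7/16·E_1 + (3/4)²·V_1 = 147/64;  E_2 = 9/4
V_3 = 7/16·E_2 + (3/4)²·V_2 = 2331/1024;  E_3 = 27/16
V_4 = 7/16·E_3 + (3/4)²·V_3 = 33075/16384;  E_4 = 81/64


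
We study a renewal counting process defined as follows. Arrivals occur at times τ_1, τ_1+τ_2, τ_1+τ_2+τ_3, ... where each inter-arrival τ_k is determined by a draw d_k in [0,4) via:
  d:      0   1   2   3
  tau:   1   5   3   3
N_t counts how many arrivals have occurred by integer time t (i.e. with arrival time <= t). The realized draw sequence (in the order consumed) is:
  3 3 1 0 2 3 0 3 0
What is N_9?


draw d_1=3: τ_1=3, arrival time A_1=3
draw d_2=3: τ_2=3, arrival time A_2=6
draw d_3=1: τ_3=5, arrival time A_3=11
draw d_4=0: τ_4=1, arrival time A_4=12
draw d_5=2: τ_5=3, arrival time A_5=15
draw d_6=3: τ_6=3, arrival time A_6=18
draw d_7=0: τ_7=1, arrival time A_7=19
draw d_8=3: τ_8=3, arrival time A_8=22
draw d_9=0: τ_9=1, arrival time A_9=23
N_t over t=0..9: 0:0 1:0 2:0 3:1 4:1 5:1 6:2 7:2 8:2 9:2

2


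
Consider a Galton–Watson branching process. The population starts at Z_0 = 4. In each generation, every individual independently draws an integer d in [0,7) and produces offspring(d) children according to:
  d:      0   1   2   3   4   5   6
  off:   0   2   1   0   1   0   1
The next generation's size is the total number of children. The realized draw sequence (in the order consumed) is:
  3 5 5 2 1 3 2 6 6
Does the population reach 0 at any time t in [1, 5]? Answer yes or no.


gen 0: Z_0=4, draws=[3, 5, 5, 2], offspring=[0, 0, 0, 1], Z_1=1
gen 1: Z_1=1, draws=[1], offspring=[2], Z_2=2
gen 2: Z_2=2, draws=[3, 2], offspring=[0, 1], Z_3=1
gen 3: Z_3=1, draws=[6], offspring=[1], Z_4=1
gen 4: Z_4=1, draws=[6], offspring=[1], Z_5=1

no


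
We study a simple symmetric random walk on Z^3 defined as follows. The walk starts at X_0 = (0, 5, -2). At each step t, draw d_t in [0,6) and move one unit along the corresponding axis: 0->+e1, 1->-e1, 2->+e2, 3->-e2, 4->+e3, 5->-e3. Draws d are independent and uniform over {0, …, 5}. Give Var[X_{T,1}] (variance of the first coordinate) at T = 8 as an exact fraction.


8/3

Outcome values over d=0..5: [1, -1, 0, 0, 0, 0]
Σy = 0, Σy² = 2, M = 6
μ = 0/6 = 0,  σ² = 2/6 − (0)² = 1/3
Independent increments: Var[X_8] = 8·σ² = 8·(1/3) = 8/3


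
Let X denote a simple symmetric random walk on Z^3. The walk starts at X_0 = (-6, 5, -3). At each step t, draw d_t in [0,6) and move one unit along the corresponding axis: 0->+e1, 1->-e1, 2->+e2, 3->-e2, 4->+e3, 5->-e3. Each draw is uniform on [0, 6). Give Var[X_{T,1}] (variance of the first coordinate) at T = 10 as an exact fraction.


Outcome values over d=0..5: [1, -1, 0, 0, 0, 0]
Σy = 0, Σy² = 2, M = 6
μ = 0/6 = 0,  σ² = 2/6 − (0)² = 1/3
Independent increments: Var[X_10] = 10·σ² = 10·(1/3) = 10/3

10/3


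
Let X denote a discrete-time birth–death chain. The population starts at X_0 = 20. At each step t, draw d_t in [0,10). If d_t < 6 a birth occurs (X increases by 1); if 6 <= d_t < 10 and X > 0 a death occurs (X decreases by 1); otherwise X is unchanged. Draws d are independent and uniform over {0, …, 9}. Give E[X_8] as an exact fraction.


X can drop by at most 1 per step and X_0 = 20 > T = 8, so X_t >= 20 − t >= 12 > 0 for every t <= 8: the floor at 0 (the 'and X > 0' condition) never binds. Hence X_8 = X_0 + Σ_{t<8} Y_t with i.i.d. increments Y_t = y(d_t) ∈ {+1, −1, 0}.
Outcome values over d=0..9: [1, 1, 1, 1, 1, 1, -1, -1, -1, -1]
Σy = 2, Σy² = 10, M = 10
μ = 2/10 = 1/5,  σ² = 10/10 − (1/5)² = 24/25
E[X_8] = 20 + 8·(1/5) = 108/5

108/5


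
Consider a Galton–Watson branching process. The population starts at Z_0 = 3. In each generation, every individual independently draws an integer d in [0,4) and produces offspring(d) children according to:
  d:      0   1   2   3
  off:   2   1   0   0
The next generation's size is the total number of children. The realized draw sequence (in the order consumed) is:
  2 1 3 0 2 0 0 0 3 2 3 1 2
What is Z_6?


0

gen 0: Z_0=3, draws=[2, 1, 3], offspring=[0, 1, 0], Z_1=1
gen 1: Z_1=1, draws=[0], offspring=[2], Z_2=2
gen 2: Z_2=2, draws=[2, 0], offspring=[0, 2], Z_3=2
gen 3: Z_3=2, draws=[0, 0], offspring=[2, 2], Z_4=4
gen 4: Z_4=4, draws=[3, 2, 3, 1], offspring=[0, 0, 0, 1], Z_5=1
gen 5: Z_5=1, draws=[2], offspring=[0], Z_6=0


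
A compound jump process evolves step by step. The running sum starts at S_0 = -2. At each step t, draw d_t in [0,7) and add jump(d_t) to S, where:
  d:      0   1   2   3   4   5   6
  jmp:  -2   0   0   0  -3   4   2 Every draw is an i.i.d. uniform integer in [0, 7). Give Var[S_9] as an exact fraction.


2070/49

Outcome values over d=0..6: [-2, 0, 0, 0, -3, 4, 2]
Σy = 1, Σy² = 33, M = 7
μ = 1/7 = 1/7,  σ² = 33/7 − (1/7)² = 230/49
Independent increments: Var[S_9] = 9·σ² = 9·(230/49) = 2070/49


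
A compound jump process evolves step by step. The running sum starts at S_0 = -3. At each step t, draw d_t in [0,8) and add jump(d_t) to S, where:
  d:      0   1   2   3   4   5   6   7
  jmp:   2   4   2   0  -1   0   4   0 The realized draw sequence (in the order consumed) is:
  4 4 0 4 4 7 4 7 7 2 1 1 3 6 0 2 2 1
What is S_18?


t=0: S=-3, d=4, jump=-1, S_1=-4
t=1: S=-4, d=4, jump=-1, S_2=-5
t=2: S=-5, d=0, jump=2, S_3=-3
t=3: S=-3, d=4, jump=-1, S_4=-4
t=4: S=-4, d=4, jump=-1, S_5=-5
t=5: S=-5, d=7, jump=0, S_6=-5
t=6: S=-5, d=4, jump=-1, S_7=-6
t=7: S=-6, d=7, jump=0, S_8=-6
t=8: S=-6, d=7, jump=0, S_9=-6
t=9: S=-6, d=2, jump=2, S_10=-4
t=10: S=-4, d=1, jump=4, S_11=0
t=11: S=0, d=1, jump=4, S_12=4
t=12: S=4, d=3, jump=0, S_13=4
t=13: S=4, d=6, jump=4, S_14=8
t=14: S=8, d=0, jump=2, S_15=10
t=15: S=10, d=2, jump=2, S_16=12
t=16: S=12, d=2, jump=2, S_17=14
t=17: S=14, d=1, jump=4, S_18=18

18


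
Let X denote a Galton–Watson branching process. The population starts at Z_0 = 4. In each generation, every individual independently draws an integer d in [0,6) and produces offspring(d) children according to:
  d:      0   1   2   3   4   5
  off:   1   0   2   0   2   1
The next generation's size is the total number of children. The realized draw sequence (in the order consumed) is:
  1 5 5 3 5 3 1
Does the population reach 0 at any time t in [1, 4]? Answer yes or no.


gen 0: Z_0=4, draws=[1, 5, 5, 3], offspring=[0, 1, 1, 0], Z_1=2
gen 1: Z_1=2, draws=[5, 3], offspring=[1, 0], Z_2=1
gen 2: Z_2=1, draws=[1], offspring=[0], Z_3=0
gen 3: Z_3=0, draws=[], offspring=[], Z_4=0

yes


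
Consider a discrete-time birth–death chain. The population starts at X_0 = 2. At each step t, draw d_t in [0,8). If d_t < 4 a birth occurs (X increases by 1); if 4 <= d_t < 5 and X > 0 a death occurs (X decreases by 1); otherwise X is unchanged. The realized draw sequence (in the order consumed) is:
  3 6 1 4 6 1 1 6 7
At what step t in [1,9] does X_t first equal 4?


t=0: X=2, d=3 → birth, X_1=3
t=1: X=3, d=6 → hold, X_2=3
t=2: X=3, d=1 → birth, X_3=4
t=3: X=4, d=4 → death, X_4=3
t=4: X=3, d=6 → hold, X_5=3
t=5: X=3, d=1 → birth, X_6=4
t=6: X=4, d=1 → birth, X_7=5
t=7: X=5, d=6 → hold, X_8=5
t=8: X=5, d=7 → hold, X_9=5

3


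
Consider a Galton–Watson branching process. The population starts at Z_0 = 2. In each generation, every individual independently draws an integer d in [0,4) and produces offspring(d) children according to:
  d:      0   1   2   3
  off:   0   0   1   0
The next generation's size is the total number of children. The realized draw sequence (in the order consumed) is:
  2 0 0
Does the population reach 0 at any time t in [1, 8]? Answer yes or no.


gen 0: Z_0=2, draws=[2, 0], offspring=[1, 0], Z_1=1
gen 1: Z_1=1, draws=[0], offspring=[0], Z_2=0
gen 2: Z_2=0, draws=[], offspring=[], Z_3=0
gen 3: Z_3=0, draws=[], offspring=[], Z_4=0
gen 4: Z_4=0, draws=[], offspring=[], Z_5=0
gen 5: Z_5=0, draws=[], offspring=[], Z_6=0
gen 6: Z_6=0, draws=[], offspring=[], Z_7=0
gen 7: Z_7=0, draws=[], offspring=[], Z_8=0

yes


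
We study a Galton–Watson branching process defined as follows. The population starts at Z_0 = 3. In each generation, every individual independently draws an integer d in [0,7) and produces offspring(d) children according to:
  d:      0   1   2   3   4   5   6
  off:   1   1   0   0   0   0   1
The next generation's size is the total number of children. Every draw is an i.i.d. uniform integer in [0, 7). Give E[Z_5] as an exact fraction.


729/16807

Outcome values over d=0..6: [1, 1, 0, 0, 0, 0, 1]
Σy = 3, Σy² = 3, M = 7
μ = 3/7 = 3/7,  σ² = 3/7 − (3/7)² = 12/49
E[Z_0] = 3
E[Z_1] = 3/7·E[Z_0] = 9/7
E[Z_2] = 3/7·E[Z_1] = 27/49
E[Z_3] = 3/7·E[Z_2] = 81/343
E[Z_4] = 3/7·E[Z_3] = 243/2401
E[Z_5] = 3/7·E[Z_4] = 729/16807


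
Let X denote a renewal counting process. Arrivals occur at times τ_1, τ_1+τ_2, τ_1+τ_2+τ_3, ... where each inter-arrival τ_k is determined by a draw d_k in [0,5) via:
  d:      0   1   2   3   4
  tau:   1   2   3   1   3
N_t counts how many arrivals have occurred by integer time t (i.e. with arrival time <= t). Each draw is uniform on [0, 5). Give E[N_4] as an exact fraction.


Inter-arrival values over d=0..4: [1, 2, 3, 1, 3]
Each d has probability 1/5, so the pmf of τ is: f(1) = 2/5, f(2) = 1/5, f(3) = 2/5
Renewal equation for m(n) = E[N_n]: condition on τ_1 = k (if k <= n, one arrival plus a fresh copy on the remaining n−k steps): m(n) = F(n) + Σ_{k<=n} f(k)·m(n−k), where F(n) = P(τ <= n) and m(0) = 0
m(1) = F(1) = 2/5
m(2) = F(2) + f(1)·m(1) = 3/5 + 2/5·2/5 = 19/25
m(3) = F(3) + f(1)·m(2) + f(2)·m(1) = 1 + 2/5·19/25 + 1/5·2/5 = 173/125
m(4) = F(4) + f(1)·m(3) + f(2)·m(2) + f(3)·m(1) = 1 + 2/5·173/125 + 1/5·19/25 + 2/5·2/5 = 1166/625
E[N_4] = m(4) = 1166/625

1166/625


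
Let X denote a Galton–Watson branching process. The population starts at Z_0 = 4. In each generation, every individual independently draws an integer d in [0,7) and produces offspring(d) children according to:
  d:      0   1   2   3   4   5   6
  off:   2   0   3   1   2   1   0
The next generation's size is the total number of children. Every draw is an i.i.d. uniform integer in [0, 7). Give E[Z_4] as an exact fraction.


Outcome values over d=0..6: [2, 0, 3, 1, 2, 1, 0]
Σy = 9, Σy² = 19, M = 7
μ = 9/7 = 9/7,  σ² = 19/7 − (9/7)² = 52/49
E[Z_0] = 4
E[Z_1] = 9/7·E[Z_0] = 36/7
E[Z_2] = 9/7·E[Z_1] = 324/49
E[Z_3] = 9/7·E[Z_2] = 2916/343
E[Z_4] = 9/7·E[Z_3] = 26244/2401

26244/2401


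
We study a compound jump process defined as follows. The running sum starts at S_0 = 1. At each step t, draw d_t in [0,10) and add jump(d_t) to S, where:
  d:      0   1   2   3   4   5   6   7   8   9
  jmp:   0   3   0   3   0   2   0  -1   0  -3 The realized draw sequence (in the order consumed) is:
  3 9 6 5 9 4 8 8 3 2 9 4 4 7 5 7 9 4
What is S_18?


t=0: S=1, d=3, jump=3, S_1=4
t=1: S=4, d=9, jump=-3, S_2=1
t=2: S=1, d=6, jump=0, S_3=1
t=3: S=1, d=5, jump=2, S_4=3
t=4: S=3, d=9, jump=-3, S_5=0
t=5: S=0, d=4, jump=0, S_6=0
t=6: S=0, d=8, jump=0, S_7=0
t=7: S=0, d=8, jump=0, S_8=0
t=8: S=0, d=3, jump=3, S_9=3
t=9: S=3, d=2, jump=0, S_10=3
t=10: S=3, d=9, jump=-3, S_11=0
t=11: S=0, d=4, jump=0, S_12=0
t=12: S=0, d=4, jump=0, S_13=0
t=13: S=0, d=7, jump=-1, S_14=-1
t=14: S=-1, d=5, jump=2, S_15=1
t=15: S=1, d=7, jump=-1, S_16=0
t=16: S=0, d=9, jump=-3, S_17=-3
t=17: S=-3, d=4, jump=0, S_18=-3

-3


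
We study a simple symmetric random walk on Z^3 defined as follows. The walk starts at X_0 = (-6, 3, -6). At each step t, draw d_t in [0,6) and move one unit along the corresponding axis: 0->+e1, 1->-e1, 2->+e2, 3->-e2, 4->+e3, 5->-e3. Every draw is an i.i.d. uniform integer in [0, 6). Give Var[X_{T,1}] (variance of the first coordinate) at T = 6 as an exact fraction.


2

Outcome values over d=0..5: [1, -1, 0, 0, 0, 0]
Σy = 0, Σy² = 2, M = 6
μ = 0/6 = 0,  σ² = 2/6 − (0)² = 1/3
Independent increments: Var[X_6] = 6·σ² = 6·(1/3) = 2


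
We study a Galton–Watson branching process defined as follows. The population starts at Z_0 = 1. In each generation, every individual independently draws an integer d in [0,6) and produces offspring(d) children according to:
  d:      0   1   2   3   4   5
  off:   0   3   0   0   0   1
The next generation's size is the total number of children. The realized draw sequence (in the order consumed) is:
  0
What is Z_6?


gen 0: Z_0=1, draws=[0], offspring=[0], Z_1=0
gen 1: Z_1=0, draws=[], offspring=[], Z_2=0
gen 2: Z_2=0, draws=[], offspring=[], Z_3=0
gen 3: Z_3=0, draws=[], offspring=[], Z_4=0
gen 4: Z_4=0, draws=[], offspring=[], Z_5=0
gen 5: Z_5=0, draws=[], offspring=[], Z_6=0

0


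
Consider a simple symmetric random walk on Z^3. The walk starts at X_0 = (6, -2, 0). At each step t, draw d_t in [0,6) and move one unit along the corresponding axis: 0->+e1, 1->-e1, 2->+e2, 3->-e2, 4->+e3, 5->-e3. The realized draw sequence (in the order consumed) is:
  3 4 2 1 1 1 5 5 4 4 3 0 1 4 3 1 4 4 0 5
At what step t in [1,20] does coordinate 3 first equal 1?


2

t=0: X=(6, -2, 0), d=3 → -e2, X_1=(6, -3, 0)
t=1: X=(6, -3, 0), d=4 → +e3, X_2=(6, -3, 1)
t=2: X=(6, -3, 1), d=2 → +e2, X_3=(6, -2, 1)
t=3: X=(6, -2, 1), d=1 → -e1, X_4=(5, -2, 1)
t=4: X=(5, -2, 1), d=1 → -e1, X_5=(4, -2, 1)
t=5: X=(4, -2, 1), d=1 → -e1, X_6=(3, -2, 1)
t=6: X=(3, -2, 1), d=5 → -e3, X_7=(3, -2, 0)
t=7: X=(3, -2, 0), d=5 → -e3, X_8=(3, -2, -1)
t=8: X=(3, -2, -1), d=4 → +e3, X_9=(3, -2, 0)
t=9: X=(3, -2, 0), d=4 → +e3, X_10=(3, -2, 1)
t=10: X=(3, -2, 1), d=3 → -e2, X_11=(3, -3, 1)
t=11: X=(3, -3, 1), d=0 → +e1, X_12=(4, -3, 1)
t=12: X=(4, -3, 1), d=1 → -e1, X_13=(3, -3, 1)
t=13: X=(3, -3, 1), d=4 → +e3, X_14=(3, -3, 2)
t=14: X=(3, -3, 2), d=3 → -e2, X_15=(3, -4, 2)
t=15: X=(3, -4, 2), d=1 → -e1, X_16=(2, -4, 2)
t=16: X=(2, -4, 2), d=4 → +e3, X_17=(2, -4, 3)
t=17: X=(2, -4, 3), d=4 → +e3, X_18=(2, -4, 4)
t=18: X=(2, -4, 4), d=0 → +e1, X_19=(3, -4, 4)
t=19: X=(3, -4, 4), d=5 → -e3, X_20=(3, -4, 3)


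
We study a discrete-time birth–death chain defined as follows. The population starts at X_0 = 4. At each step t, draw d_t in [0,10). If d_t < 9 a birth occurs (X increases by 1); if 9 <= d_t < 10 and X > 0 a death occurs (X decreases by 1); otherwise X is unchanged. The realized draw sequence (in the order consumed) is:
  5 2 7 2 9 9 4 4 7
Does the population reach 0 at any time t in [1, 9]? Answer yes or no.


no

t=0: X=4, d=5 → birth, X_1=5
t=1: X=5, d=2 → birth, X_2=6
t=2: X=6, d=7 → birth, X_3=7
t=3: X=7, d=2 → birth, X_4=8
t=4: X=8, d=9 → death, X_5=7
t=5: X=7, d=9 → death, X_6=6
t=6: X=6, d=4 → birth, X_7=7
t=7: X=7, d=4 → birth, X_8=8
t=8: X=8, d=7 → birth, X_9=9


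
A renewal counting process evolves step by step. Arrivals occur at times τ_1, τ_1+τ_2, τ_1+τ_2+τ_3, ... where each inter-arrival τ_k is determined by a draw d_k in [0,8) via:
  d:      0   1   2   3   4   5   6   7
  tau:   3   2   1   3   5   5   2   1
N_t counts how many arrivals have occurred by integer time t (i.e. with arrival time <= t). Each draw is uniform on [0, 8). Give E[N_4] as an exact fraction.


Inter-arrival values over d=0..7: [3, 2, 1, 3, 5, 5, 2, 1]
Each d has probability 1/8, so the pmf of τ is: f(1) = 1/4, f(2) = 1/4, f(3) = 1/4, f(5) = 1/4
Renewal equation for m(n) = E[N_n]: condition on τ_1 = k (if k <= n, one arrival plus a fresh copy on the remaining n−k steps): m(n) = F(n) + Σ_{k<=n} f(k)·m(n−k), where F(n) = P(τ <= n) and m(0) = 0
m(1) = F(1) = 1/4
m(2) = F(2) + f(1)·m(1) = 1/2 + 1/4·1/4 = 9/16
m(3) = F(3) + f(1)·m(2) + f(2)·m(1) = 3/4 + 1/4·9/16 + 1/4·1/4 = 61/64
m(4) = F(4) + f(1)·m(3) + f(2)·m(2) + f(3)·m(1) = 3/4 + 1/4·61/64 + 1/4·9/16 + 1/4·1/4 = 305/256
E[N_4] = m(4) = 305/256

305/256


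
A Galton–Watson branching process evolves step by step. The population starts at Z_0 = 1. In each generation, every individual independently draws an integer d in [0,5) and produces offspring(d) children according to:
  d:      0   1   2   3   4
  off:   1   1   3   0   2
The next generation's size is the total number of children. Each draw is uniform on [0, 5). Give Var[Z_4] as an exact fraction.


Outcome values over d=0..4: [1, 1, 3, 0, 2]
Σy = 7, Σy² = 15, M = 5
μ = 7/5 = 7/5,  σ² = 15/5 − (7/5)² = 26/25
V_0 = 0, E_0 = 1
V_1 = 26/25·E_0 + (7/5)²·V_0 = 26/25;  E_1 = 7/5
V_2 = 26/25·E_1 + (7/5)²·V_1 = 2184/625;  E_2 = 49/25
V_3 = 26/25·E_2 + (7/5)²·V_2 = 138866/15625;  E_3 = 343/125
V_4 = 26/25·E_3 + (7/5)²·V_3 = 7919184/390625;  E_4 = 2401/625

7919184/390625


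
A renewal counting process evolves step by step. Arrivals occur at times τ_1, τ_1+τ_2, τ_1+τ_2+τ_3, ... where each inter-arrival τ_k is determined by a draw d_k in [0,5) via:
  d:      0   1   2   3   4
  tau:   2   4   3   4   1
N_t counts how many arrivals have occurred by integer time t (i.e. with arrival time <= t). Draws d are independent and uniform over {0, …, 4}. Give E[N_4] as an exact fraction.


Inter-arrival values over d=0..4: [2, 4, 3, 4, 1]
Each d has probability 1/5, so the pmf of τ is: f(1) = 1/5, f(2) = 1/5, f(3) = 1/5, f(4) = 2/5
Renewal equation for m(n) = E[N_n]: condition on τ_1 = k (if k <= n, one arrival plus a fresh copy on the remaining n−k steps): m(n) = F(n) + Σ_{k<=n} f(k)·m(n−k), where F(n) = P(τ <= n) and m(0) = 0
m(1) = F(1) = 1/5
m(2) = F(2) + f(1)·m(1) = 2/5 + 1/5·1/5 = 11/25
m(3) = F(3) + f(1)·m(2) + f(2)·m(1) = 3/5 + 1/5·11/25 + 1/5·1/5 = 91/125
m(4) = F(4) + f(1)·m(3) + f(2)·m(2) + f(3)·m(1) = 1 + 1/5·91/125 + 1/5·11/25 + 1/5·1/5 = 796/625
E[N_4] = m(4) = 796/625

796/625


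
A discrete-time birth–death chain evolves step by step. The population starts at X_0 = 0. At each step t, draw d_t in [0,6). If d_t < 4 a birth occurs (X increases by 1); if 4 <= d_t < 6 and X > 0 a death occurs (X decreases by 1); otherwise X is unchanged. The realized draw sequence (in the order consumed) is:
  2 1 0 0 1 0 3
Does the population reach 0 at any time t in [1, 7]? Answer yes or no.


t=0: X=0, d=2 → birth, X_1=1
t=1: X=1, d=1 → birth, X_2=2
t=2: X=2, d=0 → birth, X_3=3
t=3: X=3, d=0 → birth, X_4=4
t=4: X=4, d=1 → birth, X_5=5
t=5: X=5, d=0 → birth, X_6=6
t=6: X=6, d=3 → birth, X_7=7

no


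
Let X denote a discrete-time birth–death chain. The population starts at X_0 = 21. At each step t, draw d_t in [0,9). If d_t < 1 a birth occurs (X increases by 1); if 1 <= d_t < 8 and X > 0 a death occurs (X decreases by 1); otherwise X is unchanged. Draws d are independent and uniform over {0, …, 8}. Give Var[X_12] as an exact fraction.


16/3

X can drop by at most 1 per step and X_0 = 21 > T = 12, so X_t >= 21 − t >= 9 > 0 for every t <= 12: the floor at 0 (the 'and X > 0' condition) never binds. Hence X_12 = X_0 + Σ_{t<12} Y_t with i.i.d. increments Y_t = y(d_t) ∈ {+1, −1, 0}.
Outcome values over d=0..8: [1, -1, -1, -1, -1, -1, -1, -1, 0]
Σy = -6, Σy² = 8, M = 9
μ = -6/9 = -2/3,  σ² = 8/9 − (-2/3)² = 4/9
Independent increments: Var[X_12] = 12·σ² = 12·(4/9) = 16/3


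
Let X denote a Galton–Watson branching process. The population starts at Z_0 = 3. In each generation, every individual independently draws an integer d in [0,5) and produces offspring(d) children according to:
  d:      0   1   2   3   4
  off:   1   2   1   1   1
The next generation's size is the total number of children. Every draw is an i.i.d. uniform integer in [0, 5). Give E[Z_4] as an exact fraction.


Outcome values over d=0..4: [1, 2, 1, 1, 1]
Σy = 6, Σy² = 8, M = 5
μ = 6/5 = 6/5,  σ² = 8/5 − (6/5)² = 4/25
E[Z_0] = 3
E[Z_1] = 6/5·E[Z_0] = 18/5
E[Z_2] = 6/5·E[Z_1] = 108/25
E[Z_3] = 6/5·E[Z_2] = 648/125
E[Z_4] = 6/5·E[Z_3] = 3888/625

3888/625


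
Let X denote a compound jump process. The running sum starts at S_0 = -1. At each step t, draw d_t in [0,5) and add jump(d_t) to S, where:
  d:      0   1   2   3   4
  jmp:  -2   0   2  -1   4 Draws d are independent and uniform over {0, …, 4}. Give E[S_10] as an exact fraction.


5

Outcome values over d=0..4: [-2, 0, 2, -1, 4]
Σy = 3, Σy² = 25, M = 5
μ = 3/5 = 3/5,  σ² = 25/5 − (3/5)² = 116/25
E[S_10] = -1 + 10·(3/5) = 5


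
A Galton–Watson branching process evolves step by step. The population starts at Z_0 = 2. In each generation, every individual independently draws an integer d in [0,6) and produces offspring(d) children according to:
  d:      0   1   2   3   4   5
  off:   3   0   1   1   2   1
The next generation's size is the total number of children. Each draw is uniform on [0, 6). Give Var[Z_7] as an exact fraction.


Outcome values over d=0..5: [3, 0, 1, 1, 2, 1]
Σy = 8, Σy² = 16, M = 6
μ = 8/6 = 4/3,  σ² = 16/6 − (4/3)² = 8/9
V_0 = 0, E_0 = 2
V_1 = 8/9·E_0 + (4/3)²·V_0 = 16/9;  E_1 = 8/3
V_2 = 8/9·E_1 + (4/3)²·V_1 = 448/81;  E_2 = 32/9
V_3 = 8/9·E_2 + (4/3)²·V_2 = 9472/729;  E_3 = 128/27
V_4 = 8/9·E_3 + (4/3)²·V_3 = 179200/6561;  E_4 = 512/81
V_5 = 8/9·E_4 + (4/3)²·V_4 = 3198976/59049;  E_5 = 2048/243
V_6 = 8/9·E_5 + (4/3)²·V_5 = 55164928/531441;  E_6 = 8192/729
V_7 = 8/9·E_6 + (4/3)²·V_6 = 930414592/4782969;  E_7 = 32768/2187

930414592/4782969


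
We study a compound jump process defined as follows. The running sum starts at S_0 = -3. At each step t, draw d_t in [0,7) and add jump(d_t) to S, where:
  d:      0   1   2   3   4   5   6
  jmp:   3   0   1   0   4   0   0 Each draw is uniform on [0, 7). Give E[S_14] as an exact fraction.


13

Outcome values over d=0..6: [3, 0, 1, 0, 4, 0, 0]
Σy = 8, Σy² = 26, M = 7
μ = 8/7 = 8/7,  σ² = 26/7 − (8/7)² = 118/49
E[S_14] = -3 + 14·(8/7) = 13


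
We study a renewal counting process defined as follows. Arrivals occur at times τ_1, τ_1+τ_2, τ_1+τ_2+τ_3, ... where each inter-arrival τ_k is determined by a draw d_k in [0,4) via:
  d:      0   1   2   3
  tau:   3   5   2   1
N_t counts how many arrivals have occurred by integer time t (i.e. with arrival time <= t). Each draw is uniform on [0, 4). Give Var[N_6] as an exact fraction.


13163311/16777216

Inter-arrival values over d=0..3: [3, 5, 2, 1]
Each d has probability 1/4, so the pmf of τ is: f(1) = 1/4, f(2) = 1/4, f(3) = 1/4, f(5) = 1/4
Let p_n(j) = P(N_n = j), with p_0 = [1]. Condition on τ_1: p_n(0) = P(τ > n), and for j >= 1, p_n(j) = Σ_{k<=n} f(k)·p_{n−k}(j−1)
p_1 = [3/4, 1/4]  (j = 0..1)
p_2 = [1/2, 7/16, 1/16]  (j = 0..2)
p_3 = [1/4, 9/16, 11/64, 1/64]  (j = 0..3)
p_4 = [1/4, 3/8, 5/16, 15/256, 1/256]  (j = 0..4)
p_5 = [0, 1/2, 11/32, 35/256, 19/1024, 1/1024]  (j = 0..5)
p_6 = [0, 5/16, 27/64, 53/256, 27/512, 23/4096, 1/4096]  (j = 0..6)
E[N_6] = Σ j·p_6(j) = 8265/4096;  E[N_6²] = Σ j²·p_6(j) = 19891/4096
Var[N_6] = 19891/4096 − (8265/4096)² = 13163311/16777216


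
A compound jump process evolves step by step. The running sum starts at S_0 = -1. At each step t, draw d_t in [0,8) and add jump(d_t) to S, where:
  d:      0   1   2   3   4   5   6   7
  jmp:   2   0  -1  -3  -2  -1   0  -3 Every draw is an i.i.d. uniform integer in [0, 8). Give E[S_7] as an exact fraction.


-8

Outcome values over d=0..7: [2, 0, -1, -3, -2, -1, 0, -3]
Σy = -8, Σy² = 28, M = 8
μ = -8/8 = -1,  σ² = 28/8 − (-1)² = 5/2
E[S_7] = -1 + 7·(-1) = -8


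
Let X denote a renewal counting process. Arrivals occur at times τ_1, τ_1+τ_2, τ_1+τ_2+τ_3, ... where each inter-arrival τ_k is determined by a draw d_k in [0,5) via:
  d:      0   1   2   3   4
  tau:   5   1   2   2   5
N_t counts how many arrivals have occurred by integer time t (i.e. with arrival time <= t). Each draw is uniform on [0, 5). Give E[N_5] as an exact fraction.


Inter-arrival values over d=0..4: [5, 1, 2, 2, 5]
Each d has probability 1/5, so the pmf of τ is: f(1) = 1/5, f(2) = 2/5, f(5) = 2/5
Renewal equation for m(n) = E[N_n]: condition on τ_1 = k (if k <= n, one arrival plus a fresh copy on the remaining n−k steps): m(n) = F(n) + Σ_{k<=n} f(k)·m(n−k), where F(n) = P(τ <= n) and m(0) = 0
m(1) = F(1) = 1/5
m(2) = F(2) + f(1)·m(1) = 3/5 + 1/5·1/5 = 16/25
m(3) = F(3) + f(1)·m(2) + f(2)·m(1) = 3/5 + 1/5·16/25 + 2/5·1/5 = 101/125
m(4) = F(4) + f(1)·m(3) + f(2)·m(2) = 3/5 + 1/5·101/125 + 2/5·16/25 = 636/625
m(5) = F(5) + f(1)·m(4) + f(2)·m(3) = 1 + 1/5·636/625 + 2/5·101/125 = 4771/3125
E[N_5] = m(5) = 4771/3125

4771/3125


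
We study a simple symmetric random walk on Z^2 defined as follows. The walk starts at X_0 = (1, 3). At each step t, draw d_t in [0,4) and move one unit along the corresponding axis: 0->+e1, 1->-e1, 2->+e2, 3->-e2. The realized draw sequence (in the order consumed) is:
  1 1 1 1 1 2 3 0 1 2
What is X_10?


t=0: X=(1, 3), d=1 → -e1, X_1=(0, 3)
t=1: X=(0, 3), d=1 → -e1, X_2=(-1, 3)
t=2: X=(-1, 3), d=1 → -e1, X_3=(-2, 3)
t=3: X=(-2, 3), d=1 → -e1, X_4=(-3, 3)
t=4: X=(-3, 3), d=1 → -e1, X_5=(-4, 3)
t=5: X=(-4, 3), d=2 → +e2, X_6=(-4, 4)
t=6: X=(-4, 4), d=3 → -e2, X_7=(-4, 3)
t=7: X=(-4, 3), d=0 → +e1, X_8=(-3, 3)
t=8: X=(-3, 3), d=1 → -e1, X_9=(-4, 3)
t=9: X=(-4, 3), d=2 → +e2, X_10=(-4, 4)

(-4, 4)


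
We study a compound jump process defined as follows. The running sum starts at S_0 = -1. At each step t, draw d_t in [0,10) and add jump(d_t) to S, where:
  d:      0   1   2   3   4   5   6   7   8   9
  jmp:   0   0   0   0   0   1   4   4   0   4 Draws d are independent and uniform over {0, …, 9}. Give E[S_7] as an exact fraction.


Outcome values over d=0..9: [0, 0, 0, 0, 0, 1, 4, 4, 0, 4]
Σy = 13, Σy² = 49, M = 10
μ = 13/10 = 13/10,  σ² = 49/10 − (13/10)² = 321/100
E[S_7] = -1 + 7·(13/10) = 81/10

81/10


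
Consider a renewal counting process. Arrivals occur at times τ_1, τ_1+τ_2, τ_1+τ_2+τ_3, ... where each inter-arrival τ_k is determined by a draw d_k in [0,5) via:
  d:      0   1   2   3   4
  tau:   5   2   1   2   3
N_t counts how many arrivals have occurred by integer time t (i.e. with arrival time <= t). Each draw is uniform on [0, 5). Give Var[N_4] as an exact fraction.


284154/390625

Inter-arrival values over d=0..4: [5, 2, 1, 2, 3]
Each d has probability 1/5, so the pmf of τ is: f(1) = 1/5, f(2) = 2/5, f(3) = 1/5, f(5) = 1/5
Let p_n(j) = P(N_n = j), with p_0 = [1]. Condition on τ_1: p_n(0) = P(τ > n), and for j >= 1, p_n(j) = Σ_{k<=n} f(k)·p_{n−k}(j−1)
p_1 = [4/5, 1/5]  (j = 0..1)
p_2 = [2/5, 14/25, 1/25]  (j = 0..2)
p_3 = [1/5, 3/5, 24/125, 1/125]  (j = 0..3)
p_4 = [1/5, 9/25, 48/125, 34/625, 1/625]  (j = 0..4)
E[N_4] = Σ j·p_4(j) = 811/625;  E[N_4²] = Σ j²·p_4(j) = 1507/625
Var[N_4] = 1507/625 − (811/625)² = 284154/390625


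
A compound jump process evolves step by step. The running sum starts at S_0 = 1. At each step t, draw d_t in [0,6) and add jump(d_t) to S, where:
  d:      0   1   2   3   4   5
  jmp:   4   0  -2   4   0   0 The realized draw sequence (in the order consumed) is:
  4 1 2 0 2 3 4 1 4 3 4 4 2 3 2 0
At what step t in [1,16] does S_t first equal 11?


t=0: S=1, d=4, jump=0, S_1=1
t=1: S=1, d=1, jump=0, S_2=1
t=2: S=1, d=2, jump=-2, S_3=-1
t=3: S=-1, d=0, jump=4, S_4=3
t=4: S=3, d=2, jump=-2, S_5=1
t=5: S=1, d=3, jump=4, S_6=5
t=6: S=5, d=4, jump=0, S_7=5
t=7: S=5, d=1, jump=0, S_8=5
t=8: S=5, d=4, jump=0, S_9=5
t=9: S=5, d=3, jump=4, S_10=9
t=10: S=9, d=4, jump=0, S_11=9
t=11: S=9, d=4, jump=0, S_12=9
t=12: S=9, d=2, jump=-2, S_13=7
t=13: S=7, d=3, jump=4, S_14=11
t=14: S=11, d=2, jump=-2, S_15=9
t=15: S=9, d=0, jump=4, S_16=13

14


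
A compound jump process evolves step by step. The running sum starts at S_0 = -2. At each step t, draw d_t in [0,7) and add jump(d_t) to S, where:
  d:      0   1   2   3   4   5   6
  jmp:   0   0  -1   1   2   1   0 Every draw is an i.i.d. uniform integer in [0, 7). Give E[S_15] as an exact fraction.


Outcome values over d=0..6: [0, 0, -1, 1, 2, 1, 0]
Σy = 3, Σy² = 7, M = 7
μ = 3/7 = 3/7,  σ² = 7/7 − (3/7)² = 40/49
E[S_15] = -2 + 15·(3/7) = 31/7

31/7


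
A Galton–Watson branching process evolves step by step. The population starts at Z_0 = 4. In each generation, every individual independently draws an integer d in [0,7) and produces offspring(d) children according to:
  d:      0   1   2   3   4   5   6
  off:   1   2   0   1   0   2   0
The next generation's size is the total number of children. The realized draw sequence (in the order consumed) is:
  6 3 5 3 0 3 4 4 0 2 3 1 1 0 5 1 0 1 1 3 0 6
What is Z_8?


gen 0: Z_0=4, draws=[6, 3, 5, 3], offspring=[0, 1, 2, 1], Z_1=4
gen 1: Z_1=4, draws=[0, 3, 4, 4], offspring=[1, 1, 0, 0], Z_2=2
gen 2: Z_2=2, draws=[0, 2], offspring=[1, 0], Z_3=1
gen 3: Z_3=1, draws=[3], offspring=[1], Z_4=1
gen 4: Z_4=1, draws=[1], offspring=[2], Z_5=2
gen 5: Z_5=2, draws=[1, 0], offspring=[2, 1], Z_6=3
gen 6: Z_6=3, draws=[5, 1, 0], offspring=[2, 2, 1], Z_7=5
gen 7: Z_7=5, draws=[1, 1, 3, 0, 6], offspring=[2, 2, 1, 1, 0], Z_8=6

6


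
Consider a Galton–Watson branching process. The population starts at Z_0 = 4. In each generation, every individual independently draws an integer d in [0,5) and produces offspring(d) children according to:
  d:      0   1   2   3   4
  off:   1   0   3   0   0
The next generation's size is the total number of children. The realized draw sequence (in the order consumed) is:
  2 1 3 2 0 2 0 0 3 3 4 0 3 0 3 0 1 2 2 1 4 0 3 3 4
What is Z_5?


1

gen 0: Z_0=4, draws=[2, 1, 3, 2], offspring=[3, 0, 0, 3], Z_1=6
gen 1: Z_1=6, draws=[0, 2, 0, 0, 3, 3], offspring=[1, 3, 1, 1, 0, 0], Z_2=6
gen 2: Z_2=6, draws=[4, 0, 3, 0, 3, 0], offspring=[0, 1, 0, 1, 0, 1], Z_3=3
gen 3: Z_3=3, draws=[1, 2, 2], offspring=[0, 3, 3], Z_4=6
gen 4: Z_4=6, draws=[1, 4, 0, 3, 3, 4], offspring=[0, 0, 1, 0, 0, 0], Z_5=1


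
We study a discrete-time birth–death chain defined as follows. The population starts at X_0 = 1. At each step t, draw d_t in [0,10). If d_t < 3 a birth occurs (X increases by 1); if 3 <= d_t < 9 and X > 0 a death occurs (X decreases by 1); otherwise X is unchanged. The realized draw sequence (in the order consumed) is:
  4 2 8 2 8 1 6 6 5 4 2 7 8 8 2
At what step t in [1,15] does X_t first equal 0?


t=0: X=1, d=4 → death, X_1=0
t=1: X=0, d=2 → birth, X_2=1
t=2: X=1, d=8 → death, X_3=0
t=3: X=0, d=2 → birth, X_4=1
t=4: X=1, d=8 → death, X_5=0
t=5: X=0, d=1 → birth, X_6=1
t=6: X=1, d=6 → death, X_7=0
t=7: X=0, d=6 → hold, X_8=0
t=8: X=0, d=5 → hold, X_9=0
t=9: X=0, d=4 → hold, X_10=0
t=10: X=0, d=2 → birth, X_11=1
t=11: X=1, d=7 → death, X_12=0
t=12: X=0, d=8 → hold, X_13=0
t=13: X=0, d=8 → hold, X_14=0
t=14: X=0, d=2 → birth, X_15=1

1


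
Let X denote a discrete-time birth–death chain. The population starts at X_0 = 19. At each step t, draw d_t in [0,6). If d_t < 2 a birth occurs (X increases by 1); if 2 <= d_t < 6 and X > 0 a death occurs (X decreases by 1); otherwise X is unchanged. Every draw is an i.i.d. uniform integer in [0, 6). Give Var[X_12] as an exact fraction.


32/3

X can drop by at most 1 per step and X_0 = 19 > T = 12, so X_t >= 19 − t >= 7 > 0 for every t <= 12: the floor at 0 (the 'and X > 0' condition) never binds. Hence X_12 = X_0 + Σ_{t<12} Y_t with i.i.d. increments Y_t = y(d_t) ∈ {+1, −1, 0}.
Outcome values over d=0..5: [1, 1, -1, -1, -1, -1]
Σy = -2, Σy² = 6, M = 6
μ = -2/6 = -1/3,  σ² = 6/6 − (-1/3)² = 8/9
Independent increments: Var[X_12] = 12·σ² = 12·(8/9) = 32/3


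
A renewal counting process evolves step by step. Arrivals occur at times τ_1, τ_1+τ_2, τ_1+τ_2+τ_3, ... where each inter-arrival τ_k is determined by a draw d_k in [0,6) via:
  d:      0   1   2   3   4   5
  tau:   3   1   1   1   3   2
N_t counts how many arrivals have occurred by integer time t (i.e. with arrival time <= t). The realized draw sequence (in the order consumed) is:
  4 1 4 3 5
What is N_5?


draw d_1=4: τ_1=3, arrival time A_1=3
draw d_2=1: τ_2=1, arrival time A_2=4
draw d_3=4: τ_3=3, arrival time A_3=7
draw d_4=3: τ_4=1, arrival time A_4=8
draw d_5=5: τ_5=2, arrival time A_5=10
N_t over t=0..5: 0:0 1:0 2:0 3:1 4:2 5:2

2


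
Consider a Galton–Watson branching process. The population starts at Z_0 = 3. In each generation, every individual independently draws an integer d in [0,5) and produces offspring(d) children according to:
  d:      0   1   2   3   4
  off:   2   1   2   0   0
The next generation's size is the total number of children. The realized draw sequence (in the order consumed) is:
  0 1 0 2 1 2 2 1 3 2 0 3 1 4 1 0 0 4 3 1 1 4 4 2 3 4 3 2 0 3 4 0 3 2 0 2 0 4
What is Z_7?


gen 0: Z_0=3, draws=[0, 1, 0], offspring=[2, 1, 2], Z_1=5
gen 1: Z_1=5, draws=[2, 1, 2, 2, 1], offspring=[2, 1, 2, 2, 1], Z_2=8
gen 2: Z_2=8, draws=[3, 2, 0, 3, 1, 4, 1, 0], offspring=[0, 2, 2, 0, 1, 0, 1, 2], Z_3=8
gen 3: Z_3=8, draws=[0, 4, 3, 1, 1, 4, 4, 2], offspring=[2, 0, 0, 1, 1, 0, 0, 2], Z_4=6
gen 4: Z_4=6, draws=[3, 4, 3, 2, 0, 3], offspring=[0, 0, 0, 2, 2, 0], Z_5=4
gen 5: Z_5=4, draws=[4, 0, 3, 2], offspring=[0, 2, 0, 2], Z_6=4
gen 6: Z_6=4, draws=[0, 2, 0, 4], offspring=[2, 2, 2, 0], Z_7=6

6


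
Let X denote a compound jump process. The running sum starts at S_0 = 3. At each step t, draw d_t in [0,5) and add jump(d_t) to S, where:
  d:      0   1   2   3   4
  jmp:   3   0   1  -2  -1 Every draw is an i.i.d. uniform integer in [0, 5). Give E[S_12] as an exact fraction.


27/5

Outcome values over d=0..4: [3, 0, 1, -2, -1]
Σy = 1, Σy² = 15, M = 5
μ = 1/5 = 1/5,  σ² = 15/5 − (1/5)² = 74/25
E[S_12] = 3 + 12·(1/5) = 27/5


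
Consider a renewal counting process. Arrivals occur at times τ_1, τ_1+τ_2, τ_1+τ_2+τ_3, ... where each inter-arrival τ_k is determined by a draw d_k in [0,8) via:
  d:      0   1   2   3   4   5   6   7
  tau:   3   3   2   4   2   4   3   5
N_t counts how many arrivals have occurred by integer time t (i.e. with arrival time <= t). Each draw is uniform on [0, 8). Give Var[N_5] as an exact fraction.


3/16

Inter-arrival values over d=0..7: [3, 3, 2, 4, 2, 4, 3, 5]
Each d has probability 1/8, so the pmf of τ is: f(2) = 1/4, f(3) = 3/8, f(4) = 1/4, f(5) = 1/8
Let p_n(j) = P(N_n = j), with p_0 = [1]. Condition on τ_1: p_n(0) = P(τ > n), and for j >= 1, p_n(j) = Σ_{k<=n} f(k)·p_{n−k}(j−1)
p_1 = [1]  (j = 0)
p_2 = [3/4, 1/4]  (j = 0..1)
p_3 = [3/8, 5/8]  (j = 0..1)
p_4 = [1/8, 13/16, 1/16]  (j = 0..2)
p_5 = [0, 3/4, 1/4]  (j = 0..2)
E[N_5] = Σ j·p_5(j) = 5/4;  E[N_5²] = Σ j²·p_5(j) = 7/4
Var[N_5] = 7/4 − (5/4)² = 3/16


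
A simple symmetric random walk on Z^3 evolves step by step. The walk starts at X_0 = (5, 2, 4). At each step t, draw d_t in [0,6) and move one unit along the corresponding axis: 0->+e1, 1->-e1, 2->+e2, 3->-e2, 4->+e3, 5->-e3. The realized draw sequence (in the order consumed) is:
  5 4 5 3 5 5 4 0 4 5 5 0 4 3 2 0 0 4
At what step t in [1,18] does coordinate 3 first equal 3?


t=0: X=(5, 2, 4), d=5 → -e3, X_1=(5, 2, 3)
t=1: X=(5, 2, 3), d=4 → +e3, X_2=(5, 2, 4)
t=2: X=(5, 2, 4), d=5 → -e3, X_3=(5, 2, 3)
t=3: X=(5, 2, 3), d=3 → -e2, X_4=(5, 1, 3)
t=4: X=(5, 1, 3), d=5 → -e3, X_5=(5, 1, 2)
t=5: X=(5, 1, 2), d=5 → -e3, X_6=(5, 1, 1)
t=6: X=(5, 1, 1), d=4 → +e3, X_7=(5, 1, 2)
t=7: X=(5, 1, 2), d=0 → +e1, X_8=(6, 1, 2)
t=8: X=(6, 1, 2), d=4 → +e3, X_9=(6, 1, 3)
t=9: X=(6, 1, 3), d=5 → -e3, X_10=(6, 1, 2)
t=10: X=(6, 1, 2), d=5 → -e3, X_11=(6, 1, 1)
t=11: X=(6, 1, 1), d=0 → +e1, X_12=(7, 1, 1)
t=12: X=(7, 1, 1), d=4 → +e3, X_13=(7, 1, 2)
t=13: X=(7, 1, 2), d=3 → -e2, X_14=(7, 0, 2)
t=14: X=(7, 0, 2), d=2 → +e2, X_15=(7, 1, 2)
t=15: X=(7, 1, 2), d=0 → +e1, X_16=(8, 1, 2)
t=16: X=(8, 1, 2), d=0 → +e1, X_17=(9, 1, 2)
t=17: X=(9, 1, 2), d=4 → +e3, X_18=(9, 1, 3)

1
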